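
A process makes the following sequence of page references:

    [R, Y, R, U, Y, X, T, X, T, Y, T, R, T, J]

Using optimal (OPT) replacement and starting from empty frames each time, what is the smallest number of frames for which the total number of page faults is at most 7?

3

f=1: 14 faults
f=2: 8 faults
f=3: 7 faults
f=4: 6 faults
f=5: 6 faults
f=6: 6 faults
Smallest f with faults ≤ 7 is 3.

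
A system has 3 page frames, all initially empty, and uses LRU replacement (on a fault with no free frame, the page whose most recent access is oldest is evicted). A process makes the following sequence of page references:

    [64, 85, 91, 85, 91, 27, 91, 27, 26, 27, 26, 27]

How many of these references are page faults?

5

64 → miss, frames [64]
85 → miss, frames [64, 85]
91 → miss, frames [64, 85, 91]
85 → hit
91 → hit
27 → miss, evict 64, frames [85, 91, 27]
91 → hit
27 → hit
26 → miss, evict 85, frames [91, 27, 26]
27 → hit
26 → hit
27 → hit
Page faults: 5.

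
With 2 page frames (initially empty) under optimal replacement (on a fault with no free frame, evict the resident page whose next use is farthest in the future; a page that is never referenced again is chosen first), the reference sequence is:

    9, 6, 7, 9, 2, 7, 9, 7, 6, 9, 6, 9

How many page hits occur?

9: fault, frames [9]
6: fault, frames [9, 6]
7: fault, evict 6, frames [9, 7]
9: hit
2: fault, evict 9, frames [7, 2]
7: hit
9: fault, evict 2, frames [7, 9]
7: hit
6: fault, evict 7, frames [9, 6]
9: hit
6: hit
9: hit
Hits: 6.

6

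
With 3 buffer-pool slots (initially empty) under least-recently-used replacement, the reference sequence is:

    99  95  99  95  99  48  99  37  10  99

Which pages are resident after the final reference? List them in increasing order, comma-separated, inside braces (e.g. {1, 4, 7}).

{10, 37, 99}

99: fault, frames [99]
95: fault, frames [99, 95]
99: hit
95: hit
99: hit
48: fault, frames [95, 99, 48]
99: hit
37: fault, evict 95, frames [48, 99, 37]
10: fault, evict 48, frames [99, 37, 10]
99: hit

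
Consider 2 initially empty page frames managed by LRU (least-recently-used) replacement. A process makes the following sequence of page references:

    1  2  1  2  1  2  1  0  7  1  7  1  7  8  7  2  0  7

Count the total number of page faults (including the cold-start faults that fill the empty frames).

1: miss, frames {1}
2: miss, frames {1,2}
1: hit
2: hit
1: hit
2: hit
1: hit
0: miss, evict 2, frames {1,0}
7: miss, evict 1, frames {0,7}
1: miss, evict 0, frames {7,1}
7: hit
1: hit
7: hit
8: miss, evict 1, frames {7,8}
7: hit
2: miss, evict 8, frames {7,2}
0: miss, evict 7, frames {2,0}
7: miss, evict 2, frames {0,7}
Page faults: 9.

9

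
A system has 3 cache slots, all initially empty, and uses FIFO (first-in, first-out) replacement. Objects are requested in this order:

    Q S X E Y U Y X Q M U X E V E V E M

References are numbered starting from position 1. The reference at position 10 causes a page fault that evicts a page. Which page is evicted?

U

pos 1: Q → miss, frames (Q)
pos 2: S → miss, frames (Q S)
pos 3: X → miss, frames (Q S X)
pos 4: E → miss, evict Q, frames (S X E)
pos 5: Y → miss, evict S, frames (X E Y)
pos 6: U → miss, evict X, frames (E Y U)
pos 7: Y → hit
pos 8: X → miss, evict E, frames (Y U X)
pos 9: Q → miss, evict Y, frames (U X Q)
pos 10: M → miss, evict U, frames (X Q M)
At position 10, page U is evicted.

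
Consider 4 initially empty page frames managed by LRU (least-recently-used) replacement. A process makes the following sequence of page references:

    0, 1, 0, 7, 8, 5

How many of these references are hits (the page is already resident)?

1

0: miss, frames {0}
1: miss, frames {0,1}
0: hit
7: miss, frames {1,0,7}
8: miss, frames {1,0,7,8}
5: miss, evict 1, frames {0,7,8,5}
Hits: 1.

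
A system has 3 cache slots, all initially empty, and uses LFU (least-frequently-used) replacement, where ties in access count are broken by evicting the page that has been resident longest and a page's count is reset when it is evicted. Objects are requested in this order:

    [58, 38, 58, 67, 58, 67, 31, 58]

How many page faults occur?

58 -> fault, frames [58]
38 -> fault, frames [58, 38]
58 -> hit
67 -> fault, frames [58, 38, 67]
58 -> hit
67 -> hit
31 -> fault, evict 38, frames [58, 67, 31]
58 -> hit
Page faults: 4.

4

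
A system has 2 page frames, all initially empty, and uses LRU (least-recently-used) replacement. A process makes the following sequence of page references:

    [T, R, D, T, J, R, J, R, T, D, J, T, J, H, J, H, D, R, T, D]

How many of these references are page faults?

T: miss, frames [T]
R: miss, frames [T, R]
D: miss, evict T, frames [R, D]
T: miss, evict R, frames [D, T]
J: miss, evict D, frames [T, J]
R: miss, evict T, frames [J, R]
J: hit
R: hit
T: miss, evict J, frames [R, T]
D: miss, evict R, frames [T, D]
J: miss, evict T, frames [D, J]
T: miss, evict D, frames [J, T]
J: hit
H: miss, evict T, frames [J, H]
J: hit
H: hit
D: miss, evict J, frames [H, D]
R: miss, evict H, frames [D, R]
T: miss, evict D, frames [R, T]
D: miss, evict R, frames [T, D]
Page faults: 15.

15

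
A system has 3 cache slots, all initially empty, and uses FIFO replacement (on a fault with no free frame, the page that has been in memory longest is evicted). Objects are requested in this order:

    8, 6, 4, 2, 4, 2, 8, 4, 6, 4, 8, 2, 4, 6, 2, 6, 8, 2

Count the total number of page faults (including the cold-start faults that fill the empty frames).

9

8: fault, frames {8}
6: fault, frames {8,6}
4: fault, frames {8,6,4}
2: fault, evict 8, frames {6,4,2}
4: hit
2: hit
8: fault, evict 6, frames {4,2,8}
4: hit
6: fault, evict 4, frames {2,8,6}
4: fault, evict 2, frames {8,6,4}
8: hit
2: fault, evict 8, frames {6,4,2}
4: hit
6: hit
2: hit
6: hit
8: fault, evict 6, frames {4,2,8}
2: hit
Page faults: 9.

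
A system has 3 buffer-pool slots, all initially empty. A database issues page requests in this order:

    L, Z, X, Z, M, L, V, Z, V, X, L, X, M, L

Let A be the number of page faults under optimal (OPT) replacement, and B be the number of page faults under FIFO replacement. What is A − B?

Under OPT: F F F . F . F . . F . . F . → 7 faults.
Under FIFO: F F F . F F F F . F F . F . → 10 faults.
A − B = 7 − 10 = -3.

-3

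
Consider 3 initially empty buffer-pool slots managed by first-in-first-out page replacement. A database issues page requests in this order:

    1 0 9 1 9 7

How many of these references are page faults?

4

1: fault, frames {1}
0: fault, frames {1,0}
9: fault, frames {1,0,9}
1: hit
9: hit
7: fault, evict 1, frames {0,9,7}
Page faults: 4.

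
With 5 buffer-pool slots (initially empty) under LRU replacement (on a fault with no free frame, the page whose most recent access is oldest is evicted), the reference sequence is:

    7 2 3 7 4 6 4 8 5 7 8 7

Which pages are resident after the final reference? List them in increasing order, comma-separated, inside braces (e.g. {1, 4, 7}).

{4, 5, 6, 7, 8}

7: fault, frames [7]
2: fault, frames [7, 2]
3: fault, frames [7, 2, 3]
7: hit
4: fault, frames [2, 3, 7, 4]
6: fault, frames [2, 3, 7, 4, 6]
4: hit
8: fault, evict 2, frames [3, 7, 6, 4, 8]
5: fault, evict 3, frames [7, 6, 4, 8, 5]
7: hit
8: hit
7: hit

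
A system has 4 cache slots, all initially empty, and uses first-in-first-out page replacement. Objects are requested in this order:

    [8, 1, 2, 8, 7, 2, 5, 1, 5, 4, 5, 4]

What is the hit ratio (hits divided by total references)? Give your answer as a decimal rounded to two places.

0.50

8: miss, frames (8)
1: miss, frames (8 1)
2: miss, frames (8 1 2)
8: hit
7: miss, frames (8 1 2 7)
2: hit
5: miss, evict 8, frames (1 2 7 5)
1: hit
5: hit
4: miss, evict 1, frames (2 7 5 4)
5: hit
4: hit
Hits: 6 of 12 references → 6/12 = 0.5000.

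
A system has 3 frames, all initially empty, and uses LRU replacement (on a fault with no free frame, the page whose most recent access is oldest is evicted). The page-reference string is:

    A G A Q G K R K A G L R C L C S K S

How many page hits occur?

6

A: fault, frames [A]
G: fault, frames [A, G]
A: hit
Q: fault, frames [G, A, Q]
G: hit
K: fault, evict A, frames [Q, G, K]
R: fault, evict Q, frames [G, K, R]
K: hit
A: fault, evict G, frames [R, K, A]
G: fault, evict R, frames [K, A, G]
L: fault, evict K, frames [A, G, L]
R: fault, evict A, frames [G, L, R]
C: fault, evict G, frames [L, R, C]
L: hit
C: hit
S: fault, evict R, frames [L, C, S]
K: fault, evict L, frames [C, S, K]
S: hit
Hits: 6.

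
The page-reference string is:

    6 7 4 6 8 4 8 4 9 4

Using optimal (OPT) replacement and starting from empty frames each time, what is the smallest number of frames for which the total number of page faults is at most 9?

f=1: 10 faults
f=2: 5 faults
f=3: 5 faults
f=4: 5 faults
f=5: 5 faults
Smallest f with faults ≤ 9 is 2.

2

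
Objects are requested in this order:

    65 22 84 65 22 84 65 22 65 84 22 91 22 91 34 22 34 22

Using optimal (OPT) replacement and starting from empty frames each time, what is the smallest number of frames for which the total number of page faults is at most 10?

f=1: 18 faults
f=2: 8 faults
f=3: 5 faults
f=4: 5 faults
f=5: 5 faults
Smallest f with faults ≤ 10 is 2.

2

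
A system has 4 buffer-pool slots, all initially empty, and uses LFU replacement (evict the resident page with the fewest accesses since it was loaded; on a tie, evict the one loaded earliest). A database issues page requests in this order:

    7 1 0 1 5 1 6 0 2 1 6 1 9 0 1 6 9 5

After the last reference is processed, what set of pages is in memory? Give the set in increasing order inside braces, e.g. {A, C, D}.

7 -> miss, frames {7}
1 -> miss, frames {7,1}
0 -> miss, frames {7,1,0}
1 -> hit
5 -> miss, frames {7,1,0,5}
1 -> hit
6 -> miss, evict 7, frames {1,0,5,6}
0 -> hit
2 -> miss, evict 5, frames {1,0,6,2}
1 -> hit
6 -> hit
1 -> hit
9 -> miss, evict 2, frames {1,0,6,9}
0 -> hit
1 -> hit
6 -> hit
9 -> hit
5 -> miss, evict 9, frames {1,0,6,5}

{0, 1, 5, 6}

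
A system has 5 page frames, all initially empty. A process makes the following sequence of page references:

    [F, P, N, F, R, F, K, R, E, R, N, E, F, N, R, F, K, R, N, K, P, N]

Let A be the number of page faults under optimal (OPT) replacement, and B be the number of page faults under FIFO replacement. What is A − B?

-2

Under OPT: F F F . F . F . F . . . . . . . . . . . F . → 7 faults.
Under FIFO: F F F . F . F . F . . . F . . . . . . . F F → 9 faults.
A − B = 7 − 9 = -2.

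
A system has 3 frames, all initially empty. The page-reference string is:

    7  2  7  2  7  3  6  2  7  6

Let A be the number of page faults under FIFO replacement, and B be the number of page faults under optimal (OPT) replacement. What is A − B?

Under FIFO: F F . . . F F . F . → 5 faults.
Under OPT: F F . . . F F . . . → 4 faults.
A − B = 5 − 4 = 1.

1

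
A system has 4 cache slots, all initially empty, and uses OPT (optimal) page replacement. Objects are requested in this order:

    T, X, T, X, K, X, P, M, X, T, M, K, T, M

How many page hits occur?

9

T -> fault, frames {T}
X -> fault, frames {T,X}
T -> hit
X -> hit
K -> fault, frames {T,X,K}
X -> hit
P -> fault, frames {T,X,K,P}
M -> fault, evict P, frames {T,X,K,M}
X -> hit
T -> hit
M -> hit
K -> hit
T -> hit
M -> hit
Hits: 9.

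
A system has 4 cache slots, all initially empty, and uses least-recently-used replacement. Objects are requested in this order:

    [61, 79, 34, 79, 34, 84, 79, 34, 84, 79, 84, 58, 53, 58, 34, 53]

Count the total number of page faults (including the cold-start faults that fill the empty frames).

61 -> miss, frames (61)
79 -> miss, frames (61 79)
34 -> miss, frames (61 79 34)
79 -> hit
34 -> hit
84 -> miss, frames (61 79 34 84)
79 -> hit
34 -> hit
84 -> hit
79 -> hit
84 -> hit
58 -> miss, evict 61, frames (34 79 84 58)
53 -> miss, evict 34, frames (79 84 58 53)
58 -> hit
34 -> miss, evict 79, frames (84 53 58 34)
53 -> hit
Page faults: 7.

7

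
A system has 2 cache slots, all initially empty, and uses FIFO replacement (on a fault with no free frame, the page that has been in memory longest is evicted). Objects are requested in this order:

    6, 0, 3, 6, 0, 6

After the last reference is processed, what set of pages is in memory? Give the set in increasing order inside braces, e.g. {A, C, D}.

6 → miss, frames {6}
0 → miss, frames {6,0}
3 → miss, evict 6, frames {0,3}
6 → miss, evict 0, frames {3,6}
0 → miss, evict 3, frames {6,0}
6 → hit

{0, 6}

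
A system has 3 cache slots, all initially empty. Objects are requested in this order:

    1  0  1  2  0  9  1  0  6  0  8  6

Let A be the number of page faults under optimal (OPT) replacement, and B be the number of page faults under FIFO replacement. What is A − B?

-2

Under OPT: F F . F . F . . F . F . → 6 faults.
Under FIFO: F F . F . F F F F . F . → 8 faults.
A − B = 6 − 8 = -2.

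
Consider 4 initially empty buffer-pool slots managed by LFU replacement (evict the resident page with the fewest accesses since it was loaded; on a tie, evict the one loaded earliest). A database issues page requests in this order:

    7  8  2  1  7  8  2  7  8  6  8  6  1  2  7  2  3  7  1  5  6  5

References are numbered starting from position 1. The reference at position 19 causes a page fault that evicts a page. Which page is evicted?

3

pos 1: 7: miss, frames {7}
pos 2: 8: miss, frames {7,8}
pos 3: 2: miss, frames {7,8,2}
pos 4: 1: miss, frames {7,8,2,1}
pos 5: 7: hit
pos 6: 8: hit
pos 7: 2: hit
pos 8: 7: hit
pos 9: 8: hit
pos 10: 6: miss, evict 1, frames {7,8,2,6}
pos 11: 8: hit
pos 12: 6: hit
pos 13: 1: miss, evict 2, frames {7,8,6,1}
pos 14: 2: miss, evict 1, frames {7,8,6,2}
pos 15: 7: hit
pos 16: 2: hit
pos 17: 3: miss, evict 6, frames {7,8,2,3}
pos 18: 7: hit
pos 19: 1: miss, evict 3, frames {7,8,2,1}
At position 19, page 3 is evicted.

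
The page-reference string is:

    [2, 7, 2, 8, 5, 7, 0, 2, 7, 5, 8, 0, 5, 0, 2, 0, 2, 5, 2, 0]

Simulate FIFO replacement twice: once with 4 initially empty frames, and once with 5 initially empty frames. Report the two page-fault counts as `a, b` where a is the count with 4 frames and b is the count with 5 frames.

11, 5

4 frames: F F . F F . F F F . F . F F F . . . . . → 11 faults.
5 frames: F F . F F . F . . . . . . . . . . . . . → 5 faults.
5 < 11: adding a frame reduced faults, as is typical.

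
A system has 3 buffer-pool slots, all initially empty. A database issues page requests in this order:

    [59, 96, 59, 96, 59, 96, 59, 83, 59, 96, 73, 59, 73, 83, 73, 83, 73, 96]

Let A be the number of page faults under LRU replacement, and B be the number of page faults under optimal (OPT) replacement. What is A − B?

1

Under LRU: F F . . . . . F . . F . . F . . . F → 6 faults.
Under OPT: F F . . . . . F . . F . . . . . . F → 5 faults.
A − B = 6 − 5 = 1.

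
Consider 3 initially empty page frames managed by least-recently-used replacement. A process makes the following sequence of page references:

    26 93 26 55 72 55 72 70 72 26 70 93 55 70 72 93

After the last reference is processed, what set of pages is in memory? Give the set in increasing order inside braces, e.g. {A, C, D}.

{70, 72, 93}

26: miss, frames (26)
93: miss, frames (26 93)
26: hit
55: miss, frames (93 26 55)
72: miss, evict 93, frames (26 55 72)
55: hit
72: hit
70: miss, evict 26, frames (55 72 70)
72: hit
26: miss, evict 55, frames (70 72 26)
70: hit
93: miss, evict 72, frames (26 70 93)
55: miss, evict 26, frames (70 93 55)
70: hit
72: miss, evict 93, frames (55 70 72)
93: miss, evict 55, frames (70 72 93)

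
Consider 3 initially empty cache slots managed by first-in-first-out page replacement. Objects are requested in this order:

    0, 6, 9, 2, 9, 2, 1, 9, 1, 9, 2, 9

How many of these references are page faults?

0: fault, frames {0}
6: fault, frames {0,6}
9: fault, frames {0,6,9}
2: fault, evict 0, frames {6,9,2}
9: hit
2: hit
1: fault, evict 6, frames {9,2,1}
9: hit
1: hit
9: hit
2: hit
9: hit
Page faults: 5.

5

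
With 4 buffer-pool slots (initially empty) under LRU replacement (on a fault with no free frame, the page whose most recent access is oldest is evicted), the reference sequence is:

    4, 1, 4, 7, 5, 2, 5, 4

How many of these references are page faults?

4 -> fault, frames {4}
1 -> fault, frames {4,1}
4 -> hit
7 -> fault, frames {1,4,7}
5 -> fault, frames {1,4,7,5}
2 -> fault, evict 1, frames {4,7,5,2}
5 -> hit
4 -> hit
Page faults: 5.

5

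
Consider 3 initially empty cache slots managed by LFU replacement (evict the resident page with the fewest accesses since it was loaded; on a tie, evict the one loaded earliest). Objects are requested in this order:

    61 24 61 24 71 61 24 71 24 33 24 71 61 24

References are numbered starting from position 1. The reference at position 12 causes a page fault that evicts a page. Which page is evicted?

pos 1: 61 → fault, frames (61)
pos 2: 24 → fault, frames (61 24)
pos 3: 61 → hit
pos 4: 24 → hit
pos 5: 71 → fault, frames (61 24 71)
pos 6: 61 → hit
pos 7: 24 → hit
pos 8: 71 → hit
pos 9: 24 → hit
pos 10: 33 → fault, evict 71, frames (61 24 33)
pos 11: 24 → hit
pos 12: 71 → fault, evict 33, frames (61 24 71)
At position 12, page 33 is evicted.

33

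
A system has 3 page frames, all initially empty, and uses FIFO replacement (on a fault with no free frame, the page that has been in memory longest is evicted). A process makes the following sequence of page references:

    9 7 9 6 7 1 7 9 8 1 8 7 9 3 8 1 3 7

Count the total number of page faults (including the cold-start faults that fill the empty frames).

9

9 → fault, frames {9}
7 → fault, frames {9,7}
9 → hit
6 → fault, frames {9,7,6}
7 → hit
1 → fault, evict 9, frames {7,6,1}
7 → hit
9 → fault, evict 7, frames {6,1,9}
8 → fault, evict 6, frames {1,9,8}
1 → hit
8 → hit
7 → fault, evict 1, frames {9,8,7}
9 → hit
3 → fault, evict 9, frames {8,7,3}
8 → hit
1 → fault, evict 8, frames {7,3,1}
3 → hit
7 → hit
Page faults: 9.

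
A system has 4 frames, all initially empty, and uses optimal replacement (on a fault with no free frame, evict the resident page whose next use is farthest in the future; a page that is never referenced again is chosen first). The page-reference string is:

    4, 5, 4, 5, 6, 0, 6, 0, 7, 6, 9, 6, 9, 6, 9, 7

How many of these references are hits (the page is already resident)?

4 → fault, frames {4}
5 → fault, frames {4,5}
4 → hit
5 → hit
6 → fault, frames {4,5,6}
0 → fault, frames {4,5,6,0}
6 → hit
0 → hit
7 → fault, evict 0, frames {4,5,6,7}
6 → hit
9 → fault, evict 5, frames {4,6,7,9}
6 → hit
9 → hit
6 → hit
9 → hit
7 → hit
Hits: 10.

10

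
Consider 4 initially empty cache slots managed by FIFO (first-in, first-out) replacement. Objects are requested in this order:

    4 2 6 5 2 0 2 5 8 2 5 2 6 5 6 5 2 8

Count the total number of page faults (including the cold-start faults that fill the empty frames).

4 -> fault, frames [4]
2 -> fault, frames [4, 2]
6 -> fault, frames [4, 2, 6]
5 -> fault, frames [4, 2, 6, 5]
2 -> hit
0 -> fault, evict 4, frames [2, 6, 5, 0]
2 -> hit
5 -> hit
8 -> fault, evict 2, frames [6, 5, 0, 8]
2 -> fault, evict 6, frames [5, 0, 8, 2]
5 -> hit
2 -> hit
6 -> fault, evict 5, frames [0, 8, 2, 6]
5 -> fault, evict 0, frames [8, 2, 6, 5]
6 -> hit
5 -> hit
2 -> hit
8 -> hit
Page faults: 9.

9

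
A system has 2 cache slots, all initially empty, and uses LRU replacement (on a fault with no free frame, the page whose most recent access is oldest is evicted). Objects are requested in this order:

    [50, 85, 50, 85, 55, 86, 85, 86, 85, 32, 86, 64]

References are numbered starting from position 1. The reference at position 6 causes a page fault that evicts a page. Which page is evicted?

85

pos 1: 50: miss, frames (50)
pos 2: 85: miss, frames (50 85)
pos 3: 50: hit
pos 4: 85: hit
pos 5: 55: miss, evict 50, frames (85 55)
pos 6: 86: miss, evict 85, frames (55 86)
At position 6, page 85 is evicted.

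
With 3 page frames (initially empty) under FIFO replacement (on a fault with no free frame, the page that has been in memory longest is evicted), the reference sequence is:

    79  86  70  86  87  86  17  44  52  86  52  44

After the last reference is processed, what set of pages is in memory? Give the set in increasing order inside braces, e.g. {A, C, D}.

79: miss, frames [79]
86: miss, frames [79, 86]
70: miss, frames [79, 86, 70]
86: hit
87: miss, evict 79, frames [86, 70, 87]
86: hit
17: miss, evict 86, frames [70, 87, 17]
44: miss, evict 70, frames [87, 17, 44]
52: miss, evict 87, frames [17, 44, 52]
86: miss, evict 17, frames [44, 52, 86]
52: hit
44: hit

{44, 52, 86}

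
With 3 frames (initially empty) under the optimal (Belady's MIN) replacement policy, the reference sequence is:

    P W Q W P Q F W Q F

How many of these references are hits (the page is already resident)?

P → fault, frames {P}
W → fault, frames {P,W}
Q → fault, frames {P,W,Q}
W → hit
P → hit
Q → hit
F → fault, evict P, frames {W,Q,F}
W → hit
Q → hit
F → hit
Hits: 6.

6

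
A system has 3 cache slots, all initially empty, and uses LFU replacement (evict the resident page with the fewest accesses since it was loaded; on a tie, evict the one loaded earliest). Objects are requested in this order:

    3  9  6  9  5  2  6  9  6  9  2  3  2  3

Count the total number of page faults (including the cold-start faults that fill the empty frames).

9

3 → miss, frames (3)
9 → miss, frames (3 9)
6 → miss, frames (3 9 6)
9 → hit
5 → miss, evict 3, frames (9 6 5)
2 → miss, evict 6, frames (9 5 2)
6 → miss, evict 5, frames (9 2 6)
9 → hit
6 → hit
9 → hit
2 → hit
3 → miss, evict 2, frames (9 6 3)
2 → miss, evict 3, frames (9 6 2)
3 → miss, evict 2, frames (9 6 3)
Page faults: 9.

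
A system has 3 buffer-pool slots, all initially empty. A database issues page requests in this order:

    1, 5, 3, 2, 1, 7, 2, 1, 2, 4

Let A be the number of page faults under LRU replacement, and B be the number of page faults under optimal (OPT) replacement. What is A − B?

1

Under LRU: F F F F F F . . . F → 7 faults.
Under OPT: F F F F . F . . . F → 6 faults.
A − B = 7 − 6 = 1.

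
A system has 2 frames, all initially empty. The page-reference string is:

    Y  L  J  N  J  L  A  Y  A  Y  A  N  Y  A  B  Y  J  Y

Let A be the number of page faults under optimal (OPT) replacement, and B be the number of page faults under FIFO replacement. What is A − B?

-1

Under OPT: F F F F . F F F . . . F . F F . F . → 11 faults.
Under FIFO: F F F F . F F F . . . F . F F F F . → 12 faults.
A − B = 11 − 12 = -1.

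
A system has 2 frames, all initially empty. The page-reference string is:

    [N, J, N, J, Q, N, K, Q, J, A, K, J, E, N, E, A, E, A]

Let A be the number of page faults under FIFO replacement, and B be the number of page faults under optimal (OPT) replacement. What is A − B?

4

Under FIFO: F F . . F F F F F F F F F F . F F . → 14 faults.
Under OPT: F F . . F . F . F F . F F F . F . . → 10 faults.
A − B = 14 − 10 = 4.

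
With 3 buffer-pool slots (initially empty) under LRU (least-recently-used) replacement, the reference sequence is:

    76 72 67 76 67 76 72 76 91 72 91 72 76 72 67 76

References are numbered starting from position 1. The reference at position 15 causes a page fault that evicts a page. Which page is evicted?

91

pos 1: 76 -> miss, frames [76]
pos 2: 72 -> miss, frames [76, 72]
pos 3: 67 -> miss, frames [76, 72, 67]
pos 4: 76 -> hit
pos 5: 67 -> hit
pos 6: 76 -> hit
pos 7: 72 -> hit
pos 8: 76 -> hit
pos 9: 91 -> miss, evict 67, frames [72, 76, 91]
pos 10: 72 -> hit
pos 11: 91 -> hit
pos 12: 72 -> hit
pos 13: 76 -> hit
pos 14: 72 -> hit
pos 15: 67 -> miss, evict 91, frames [76, 72, 67]
At position 15, page 91 is evicted.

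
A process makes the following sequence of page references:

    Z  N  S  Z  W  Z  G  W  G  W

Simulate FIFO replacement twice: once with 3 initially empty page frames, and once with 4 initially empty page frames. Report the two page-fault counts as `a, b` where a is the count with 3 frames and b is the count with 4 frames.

6, 5

3 frames: F F F . F F F . . . → 6 faults.
4 frames: F F F . F . F . . . → 5 faults.
5 < 6: adding a frame reduced faults, as is typical.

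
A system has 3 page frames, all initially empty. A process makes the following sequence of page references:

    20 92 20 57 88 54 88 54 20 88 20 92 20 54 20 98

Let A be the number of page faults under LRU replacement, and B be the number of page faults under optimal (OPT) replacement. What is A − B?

Under LRU: F F . F F F . . F . . F . F . F → 9 faults.
Under OPT: F F . F F F . . . . . F . . . F → 7 faults.
A − B = 9 − 7 = 2.

2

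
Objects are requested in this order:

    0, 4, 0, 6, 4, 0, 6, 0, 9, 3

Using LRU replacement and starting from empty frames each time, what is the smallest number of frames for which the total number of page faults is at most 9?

f=1: 10 faults
f=2: 8 faults
f=3: 5 faults
f=4: 5 faults
f=5: 5 faults
Smallest f with faults ≤ 9 is 2.

2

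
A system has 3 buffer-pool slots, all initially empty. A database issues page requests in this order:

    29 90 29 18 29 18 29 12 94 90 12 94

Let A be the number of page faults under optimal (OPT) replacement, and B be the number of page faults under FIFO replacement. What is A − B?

-1

Under OPT: F F . F . . . F F . . . → 5 faults.
Under FIFO: F F . F . . . F F F . . → 6 faults.
A − B = 5 − 6 = -1.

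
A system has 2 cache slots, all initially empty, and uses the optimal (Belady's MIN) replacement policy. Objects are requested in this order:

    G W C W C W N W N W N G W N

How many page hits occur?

G: miss, frames [G]
W: miss, frames [G, W]
C: miss, evict G, frames [W, C]
W: hit
C: hit
W: hit
N: miss, evict C, frames [W, N]
W: hit
N: hit
W: hit
N: hit
G: miss, evict N, frames [W, G]
W: hit
N: miss, evict G, frames [W, N]
Hits: 8.

8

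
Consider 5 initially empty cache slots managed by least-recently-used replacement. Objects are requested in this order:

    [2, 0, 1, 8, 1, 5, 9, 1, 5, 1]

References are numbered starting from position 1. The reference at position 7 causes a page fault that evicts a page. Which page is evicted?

pos 1: 2: fault, frames (2)
pos 2: 0: fault, frames (2 0)
pos 3: 1: fault, frames (2 0 1)
pos 4: 8: fault, frames (2 0 1 8)
pos 5: 1: hit
pos 6: 5: fault, frames (2 0 8 1 5)
pos 7: 9: fault, evict 2, frames (0 8 1 5 9)
At position 7, page 2 is evicted.

2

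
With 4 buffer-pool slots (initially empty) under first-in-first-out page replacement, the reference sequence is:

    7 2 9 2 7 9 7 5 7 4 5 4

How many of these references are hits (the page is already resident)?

7

7 → miss, frames (7)
2 → miss, frames (7 2)
9 → miss, frames (7 2 9)
2 → hit
7 → hit
9 → hit
7 → hit
5 → miss, frames (7 2 9 5)
7 → hit
4 → miss, evict 7, frames (2 9 5 4)
5 → hit
4 → hit
Hits: 7.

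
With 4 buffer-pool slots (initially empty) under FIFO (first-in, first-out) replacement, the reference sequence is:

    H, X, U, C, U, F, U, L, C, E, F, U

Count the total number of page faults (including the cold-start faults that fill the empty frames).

H -> miss, frames (H)
X -> miss, frames (H X)
U -> miss, frames (H X U)
C -> miss, frames (H X U C)
U -> hit
F -> miss, evict H, frames (X U C F)
U -> hit
L -> miss, evict X, frames (U C F L)
C -> hit
E -> miss, evict U, frames (C F L E)
F -> hit
U -> miss, evict C, frames (F L E U)
Page faults: 8.

8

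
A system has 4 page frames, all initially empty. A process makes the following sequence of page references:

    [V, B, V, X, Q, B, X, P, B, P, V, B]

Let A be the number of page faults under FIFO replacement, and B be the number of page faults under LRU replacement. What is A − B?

Under FIFO: F F . F F . . F . . F F → 7 faults.
Under LRU: F F . F F . . F . . F . → 6 faults.
A − B = 7 − 6 = 1.

1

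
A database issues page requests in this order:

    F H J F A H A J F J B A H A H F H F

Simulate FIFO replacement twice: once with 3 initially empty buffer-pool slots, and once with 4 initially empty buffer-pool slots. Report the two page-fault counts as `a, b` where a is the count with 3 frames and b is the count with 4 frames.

3 frames: F F F . F . . . F . F . F F . F . . → 9 faults.
4 frames: F F F . F . . . . . F . . . . F F . → 7 faults.
7 < 9: adding a frame reduced faults, as is typical.

9, 7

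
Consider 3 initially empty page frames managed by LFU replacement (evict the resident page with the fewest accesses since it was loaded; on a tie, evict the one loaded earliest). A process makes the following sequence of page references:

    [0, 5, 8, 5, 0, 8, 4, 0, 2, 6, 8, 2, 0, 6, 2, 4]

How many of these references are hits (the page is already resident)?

4

0 → fault, frames [0]
5 → fault, frames [0, 5]
8 → fault, frames [0, 5, 8]
5 → hit
0 → hit
8 → hit
4 → fault, evict 0, frames [5, 8, 4]
0 → fault, evict 4, frames [5, 8, 0]
2 → fault, evict 0, frames [5, 8, 2]
6 → fault, evict 2, frames [5, 8, 6]
8 → hit
2 → fault, evict 6, frames [5, 8, 2]
0 → fault, evict 2, frames [5, 8, 0]
6 → fault, evict 0, frames [5, 8, 6]
2 → fault, evict 6, frames [5, 8, 2]
4 → fault, evict 2, frames [5, 8, 4]
Hits: 4.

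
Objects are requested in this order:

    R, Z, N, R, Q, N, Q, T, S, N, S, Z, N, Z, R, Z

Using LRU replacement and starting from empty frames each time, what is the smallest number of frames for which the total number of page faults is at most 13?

2

f=1: 16 faults
f=2: 12 faults
f=3: 9 faults
f=4: 8 faults
f=5: 8 faults
f=6: 6 faults
Smallest f with faults ≤ 13 is 2.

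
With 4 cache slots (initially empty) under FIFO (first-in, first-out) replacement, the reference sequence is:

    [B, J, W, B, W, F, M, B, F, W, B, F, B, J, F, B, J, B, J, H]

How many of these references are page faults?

8

B: fault, frames {B}
J: fault, frames {B,J}
W: fault, frames {B,J,W}
B: hit
W: hit
F: fault, frames {B,J,W,F}
M: fault, evict B, frames {J,W,F,M}
B: fault, evict J, frames {W,F,M,B}
F: hit
W: hit
B: hit
F: hit
B: hit
J: fault, evict W, frames {F,M,B,J}
F: hit
B: hit
J: hit
B: hit
J: hit
H: fault, evict F, frames {M,B,J,H}
Page faults: 8.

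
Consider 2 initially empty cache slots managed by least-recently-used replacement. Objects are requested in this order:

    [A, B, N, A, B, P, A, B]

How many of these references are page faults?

A: miss, frames [A]
B: miss, frames [A, B]
N: miss, evict A, frames [B, N]
A: miss, evict B, frames [N, A]
B: miss, evict N, frames [A, B]
P: miss, evict A, frames [B, P]
A: miss, evict B, frames [P, A]
B: miss, evict P, frames [A, B]
Page faults: 8.

8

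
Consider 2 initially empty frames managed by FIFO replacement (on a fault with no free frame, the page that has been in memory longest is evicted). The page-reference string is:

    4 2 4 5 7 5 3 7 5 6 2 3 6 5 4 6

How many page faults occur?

4 → miss, frames (4)
2 → miss, frames (4 2)
4 → hit
5 → miss, evict 4, frames (2 5)
7 → miss, evict 2, frames (5 7)
5 → hit
3 → miss, evict 5, frames (7 3)
7 → hit
5 → miss, evict 7, frames (3 5)
6 → miss, evict 3, frames (5 6)
2 → miss, evict 5, frames (6 2)
3 → miss, evict 6, frames (2 3)
6 → miss, evict 2, frames (3 6)
5 → miss, evict 3, frames (6 5)
4 → miss, evict 6, frames (5 4)
6 → miss, evict 5, frames (4 6)
Page faults: 13.

13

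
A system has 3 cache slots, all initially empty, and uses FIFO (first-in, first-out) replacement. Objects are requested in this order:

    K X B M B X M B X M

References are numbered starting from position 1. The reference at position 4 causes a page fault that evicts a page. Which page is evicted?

K

pos 1: K: miss, frames (K)
pos 2: X: miss, frames (K X)
pos 3: B: miss, frames (K X B)
pos 4: M: miss, evict K, frames (X B M)
At position 4, page K is evicted.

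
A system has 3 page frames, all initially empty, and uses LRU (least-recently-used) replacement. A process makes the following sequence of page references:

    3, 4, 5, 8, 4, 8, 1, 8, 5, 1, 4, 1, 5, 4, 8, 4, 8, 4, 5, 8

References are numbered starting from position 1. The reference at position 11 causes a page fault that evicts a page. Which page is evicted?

pos 1: 3: miss, frames [3]
pos 2: 4: miss, frames [3, 4]
pos 3: 5: miss, frames [3, 4, 5]
pos 4: 8: miss, evict 3, frames [4, 5, 8]
pos 5: 4: hit
pos 6: 8: hit
pos 7: 1: miss, evict 5, frames [4, 8, 1]
pos 8: 8: hit
pos 9: 5: miss, evict 4, frames [1, 8, 5]
pos 10: 1: hit
pos 11: 4: miss, evict 8, frames [5, 1, 4]
At position 11, page 8 is evicted.

8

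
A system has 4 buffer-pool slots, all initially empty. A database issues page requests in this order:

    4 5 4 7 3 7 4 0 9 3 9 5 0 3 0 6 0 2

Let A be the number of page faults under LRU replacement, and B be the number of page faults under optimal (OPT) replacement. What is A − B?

Under LRU: F F . F F . . F F F . F . . . F . F → 10 faults.
Under OPT: F F . F F . . F F . . . . . . F . F → 8 faults.
A − B = 10 − 8 = 2.

2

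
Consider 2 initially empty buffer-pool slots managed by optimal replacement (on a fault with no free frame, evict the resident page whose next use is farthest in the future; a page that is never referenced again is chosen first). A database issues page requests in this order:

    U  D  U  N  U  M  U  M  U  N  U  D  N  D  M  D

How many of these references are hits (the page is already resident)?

U: fault, frames [U]
D: fault, frames [U, D]
U: hit
N: fault, evict D, frames [U, N]
U: hit
M: fault, evict N, frames [U, M]
U: hit
M: hit
U: hit
N: fault, evict M, frames [U, N]
U: hit
D: fault, evict U, frames [N, D]
N: hit
D: hit
M: fault, evict N, frames [D, M]
D: hit
Hits: 9.

9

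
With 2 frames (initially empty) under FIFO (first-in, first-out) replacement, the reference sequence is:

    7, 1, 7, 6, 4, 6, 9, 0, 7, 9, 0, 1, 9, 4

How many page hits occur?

7 -> fault, frames {7}
1 -> fault, frames {7,1}
7 -> hit
6 -> fault, evict 7, frames {1,6}
4 -> fault, evict 1, frames {6,4}
6 -> hit
9 -> fault, evict 6, frames {4,9}
0 -> fault, evict 4, frames {9,0}
7 -> fault, evict 9, frames {0,7}
9 -> fault, evict 0, frames {7,9}
0 -> fault, evict 7, frames {9,0}
1 -> fault, evict 9, frames {0,1}
9 -> fault, evict 0, frames {1,9}
4 -> fault, evict 1, frames {9,4}
Hits: 2.

2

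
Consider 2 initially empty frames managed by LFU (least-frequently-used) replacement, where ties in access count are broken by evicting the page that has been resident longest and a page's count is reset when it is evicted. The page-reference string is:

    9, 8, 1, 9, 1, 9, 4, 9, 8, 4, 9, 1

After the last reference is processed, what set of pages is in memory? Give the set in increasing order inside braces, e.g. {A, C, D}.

9 -> miss, frames [9]
8 -> miss, frames [9, 8]
1 -> miss, evict 9, frames [8, 1]
9 -> miss, evict 8, frames [1, 9]
1 -> hit
9 -> hit
4 -> miss, evict 1, frames [9, 4]
9 -> hit
8 -> miss, evict 4, frames [9, 8]
4 -> miss, evict 8, frames [9, 4]
9 -> hit
1 -> miss, evict 4, frames [9, 1]

{1, 9}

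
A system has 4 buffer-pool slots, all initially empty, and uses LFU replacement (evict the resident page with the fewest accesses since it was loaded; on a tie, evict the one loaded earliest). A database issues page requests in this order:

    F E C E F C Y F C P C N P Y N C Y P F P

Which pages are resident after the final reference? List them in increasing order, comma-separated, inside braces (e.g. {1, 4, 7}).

F → miss, frames (F)
E → miss, frames (F E)
C → miss, frames (F E C)
E → hit
F → hit
C → hit
Y → miss, frames (F E C Y)
F → hit
C → hit
P → miss, evict Y, frames (F E C P)
C → hit
N → miss, evict P, frames (F E C N)
P → miss, evict N, frames (F E C P)
Y → miss, evict P, frames (F E C Y)
N → miss, evict Y, frames (F E C N)
C → hit
Y → miss, evict N, frames (F E C Y)
P → miss, evict Y, frames (F E C P)
F → hit
P → hit

{C, E, F, P}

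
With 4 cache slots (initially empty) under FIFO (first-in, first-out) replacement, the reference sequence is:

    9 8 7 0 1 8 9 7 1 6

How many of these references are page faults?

7

9 -> fault, frames {9}
8 -> fault, frames {9,8}
7 -> fault, frames {9,8,7}
0 -> fault, frames {9,8,7,0}
1 -> fault, evict 9, frames {8,7,0,1}
8 -> hit
9 -> fault, evict 8, frames {7,0,1,9}
7 -> hit
1 -> hit
6 -> fault, evict 7, frames {0,1,9,6}
Page faults: 7.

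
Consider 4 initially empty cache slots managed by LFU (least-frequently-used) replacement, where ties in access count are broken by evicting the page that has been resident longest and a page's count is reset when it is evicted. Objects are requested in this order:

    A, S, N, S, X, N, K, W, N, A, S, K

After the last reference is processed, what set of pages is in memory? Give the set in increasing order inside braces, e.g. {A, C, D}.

A → miss, frames (A)
S → miss, frames (A S)
N → miss, frames (A S N)
S → hit
X → miss, frames (A S N X)
N → hit
K → miss, evict A, frames (S N X K)
W → miss, evict X, frames (S N K W)
N → hit
A → miss, evict K, frames (S N W A)
S → hit
K → miss, evict W, frames (S N A K)

{A, K, N, S}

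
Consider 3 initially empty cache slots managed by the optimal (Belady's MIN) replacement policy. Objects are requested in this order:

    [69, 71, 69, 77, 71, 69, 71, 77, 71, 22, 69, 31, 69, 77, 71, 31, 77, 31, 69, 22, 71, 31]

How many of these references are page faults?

69 -> miss, frames [69]
71 -> miss, frames [69, 71]
69 -> hit
77 -> miss, frames [69, 71, 77]
71 -> hit
69 -> hit
71 -> hit
77 -> hit
71 -> hit
22 -> miss, evict 71, frames [69, 77, 22]
69 -> hit
31 -> miss, evict 22, frames [69, 77, 31]
69 -> hit
77 -> hit
71 -> miss, evict 69, frames [77, 31, 71]
31 -> hit
77 -> hit
31 -> hit
69 -> miss, evict 77, frames [31, 71, 69]
22 -> miss, evict 69, frames [31, 71, 22]
71 -> hit
31 -> hit
Page faults: 8.

8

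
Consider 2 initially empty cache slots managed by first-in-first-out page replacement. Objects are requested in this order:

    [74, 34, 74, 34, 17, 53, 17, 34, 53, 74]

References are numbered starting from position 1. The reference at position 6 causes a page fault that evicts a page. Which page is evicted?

pos 1: 74 → miss, frames {74}
pos 2: 34 → miss, frames {74,34}
pos 3: 74 → hit
pos 4: 34 → hit
pos 5: 17 → miss, evict 74, frames {34,17}
pos 6: 53 → miss, evict 34, frames {17,53}
At position 6, page 34 is evicted.

34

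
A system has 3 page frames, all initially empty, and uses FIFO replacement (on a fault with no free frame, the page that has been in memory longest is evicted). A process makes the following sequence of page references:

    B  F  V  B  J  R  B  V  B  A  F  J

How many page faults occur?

B: miss, frames [B]
F: miss, frames [B, F]
V: miss, frames [B, F, V]
B: hit
J: miss, evict B, frames [F, V, J]
R: miss, evict F, frames [V, J, R]
B: miss, evict V, frames [J, R, B]
V: miss, evict J, frames [R, B, V]
B: hit
A: miss, evict R, frames [B, V, A]
F: miss, evict B, frames [V, A, F]
J: miss, evict V, frames [A, F, J]
Page faults: 10.

10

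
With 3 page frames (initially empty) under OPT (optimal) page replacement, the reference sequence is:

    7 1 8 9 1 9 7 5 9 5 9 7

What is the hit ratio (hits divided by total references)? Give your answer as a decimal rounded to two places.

7 -> fault, frames (7)
1 -> fault, frames (7 1)
8 -> fault, frames (7 1 8)
9 -> fault, evict 8, frames (7 1 9)
1 -> hit
9 -> hit
7 -> hit
5 -> fault, evict 1, frames (7 9 5)
9 -> hit
5 -> hit
9 -> hit
7 -> hit
Hits: 7 of 12 references → 7/12 = 0.5833.

0.58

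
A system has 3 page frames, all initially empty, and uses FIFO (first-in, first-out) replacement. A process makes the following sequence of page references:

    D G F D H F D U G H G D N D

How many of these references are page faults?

10

D → fault, frames (D)
G → fault, frames (D G)
F → fault, frames (D G F)
D → hit
H → fault, evict D, frames (G F H)
F → hit
D → fault, evict G, frames (F H D)
U → fault, evict F, frames (H D U)
G → fault, evict H, frames (D U G)
H → fault, evict D, frames (U G H)
G → hit
D → fault, evict U, frames (G H D)
N → fault, evict G, frames (H D N)
D → hit
Page faults: 10.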